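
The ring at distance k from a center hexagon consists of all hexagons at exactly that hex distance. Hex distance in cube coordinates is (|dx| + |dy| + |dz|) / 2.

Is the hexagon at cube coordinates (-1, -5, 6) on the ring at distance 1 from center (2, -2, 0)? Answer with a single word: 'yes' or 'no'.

|px - cx| = |-1 - 2| = 3
|py - cy| = |-5 - (-2)| = 3
|pz - cz| = |6 - 0| = 6
distance = (3+3+6)/2 = 12/2 = 6
radius = 1; distance != radius -> no

Answer: no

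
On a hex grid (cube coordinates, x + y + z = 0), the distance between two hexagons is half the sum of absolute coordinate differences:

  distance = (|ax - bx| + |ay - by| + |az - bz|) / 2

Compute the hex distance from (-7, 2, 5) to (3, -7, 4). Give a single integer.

|ax - bx| = |-7 - 3| = 10
|ay - by| = |2 - (-7)| = 9
|az - bz| = |5 - 4| = 1
distance = (10 + 9 + 1) / 2 = 20 / 2 = 10

Answer: 10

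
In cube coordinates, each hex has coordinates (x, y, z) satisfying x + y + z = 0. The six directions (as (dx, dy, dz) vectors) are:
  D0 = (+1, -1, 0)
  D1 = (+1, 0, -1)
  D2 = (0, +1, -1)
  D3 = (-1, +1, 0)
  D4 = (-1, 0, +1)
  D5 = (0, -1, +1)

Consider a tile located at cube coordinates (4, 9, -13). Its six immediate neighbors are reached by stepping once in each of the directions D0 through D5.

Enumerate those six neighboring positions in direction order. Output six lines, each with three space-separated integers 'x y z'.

Center: (4, 9, -13). Add each direction:
  D0: (4, 9, -13) + (1, -1, 0) = (5, 8, -13)
  D1: (4, 9, -13) + (1, 0, -1) = (5, 9, -14)
  D2: (4, 9, -13) + (0, 1, -1) = (4, 10, -14)
  D3: (4, 9, -13) + (-1, 1, 0) = (3, 10, -13)
  D4: (4, 9, -13) + (-1, 0, 1) = (3, 9, -12)
  D5: (4, 9, -13) + (0, -1, 1) = (4, 8, -12)

Answer: 5 8 -13
5 9 -14
4 10 -14
3 10 -13
3 9 -12
4 8 -12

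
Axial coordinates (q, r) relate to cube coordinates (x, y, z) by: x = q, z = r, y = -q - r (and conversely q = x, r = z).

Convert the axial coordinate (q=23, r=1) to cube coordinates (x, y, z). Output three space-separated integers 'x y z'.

x = q = 23
z = r = 1
y = -x - z = -(23) - (1) = -24

Answer: 23 -24 1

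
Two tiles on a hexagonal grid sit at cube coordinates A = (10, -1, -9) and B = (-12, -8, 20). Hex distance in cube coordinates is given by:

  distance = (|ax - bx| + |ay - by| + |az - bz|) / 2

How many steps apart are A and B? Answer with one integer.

Answer: 29

Derivation:
|ax - bx| = |10 - (-12)| = 22
|ay - by| = |-1 - (-8)| = 7
|az - bz| = |-9 - 20| = 29
distance = (22 + 7 + 29) / 2 = 58 / 2 = 29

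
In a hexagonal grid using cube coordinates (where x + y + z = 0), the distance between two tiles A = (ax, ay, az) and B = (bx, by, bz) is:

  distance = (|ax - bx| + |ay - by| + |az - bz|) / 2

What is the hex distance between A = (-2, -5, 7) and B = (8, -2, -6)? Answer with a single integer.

|ax - bx| = |-2 - 8| = 10
|ay - by| = |-5 - (-2)| = 3
|az - bz| = |7 - (-6)| = 13
distance = (10 + 3 + 13) / 2 = 26 / 2 = 13

Answer: 13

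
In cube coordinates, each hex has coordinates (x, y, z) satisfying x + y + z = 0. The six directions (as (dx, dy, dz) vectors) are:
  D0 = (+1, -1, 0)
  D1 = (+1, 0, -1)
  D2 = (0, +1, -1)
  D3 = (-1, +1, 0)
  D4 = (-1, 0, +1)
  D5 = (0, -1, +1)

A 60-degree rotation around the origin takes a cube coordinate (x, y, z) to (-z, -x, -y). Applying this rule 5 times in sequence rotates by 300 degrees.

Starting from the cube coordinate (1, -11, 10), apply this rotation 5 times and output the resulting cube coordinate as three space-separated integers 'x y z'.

Start: (1, -11, 10)
Step 1: (1, -11, 10) -> (-(10), -(1), -(-11)) = (-10, -1, 11)
Step 2: (-10, -1, 11) -> (-(11), -(-10), -(-1)) = (-11, 10, 1)
Step 3: (-11, 10, 1) -> (-(1), -(-11), -(10)) = (-1, 11, -10)
Step 4: (-1, 11, -10) -> (-(-10), -(-1), -(11)) = (10, 1, -11)
Step 5: (10, 1, -11) -> (-(-11), -(10), -(1)) = (11, -10, -1)

Answer: 11 -10 -1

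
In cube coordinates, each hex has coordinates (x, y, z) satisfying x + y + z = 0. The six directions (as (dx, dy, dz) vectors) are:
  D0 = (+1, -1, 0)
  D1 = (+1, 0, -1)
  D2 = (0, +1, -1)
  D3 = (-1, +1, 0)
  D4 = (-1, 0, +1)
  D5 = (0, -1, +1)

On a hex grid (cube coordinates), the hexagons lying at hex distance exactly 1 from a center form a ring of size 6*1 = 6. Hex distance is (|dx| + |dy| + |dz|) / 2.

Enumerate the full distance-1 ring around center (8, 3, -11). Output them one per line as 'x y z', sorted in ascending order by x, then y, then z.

Walk ring at distance 1 from (8, 3, -11):
Start at center + D4*1 = (7, 3, -10)
  hex 0: (7, 3, -10)
  hex 1: (8, 2, -10)
  hex 2: (9, 2, -11)
  hex 3: (9, 3, -12)
  hex 4: (8, 4, -12)
  hex 5: (7, 4, -11)
Sorted: 6 hexes.

Answer: 7 3 -10
7 4 -11
8 2 -10
8 4 -12
9 2 -11
9 3 -12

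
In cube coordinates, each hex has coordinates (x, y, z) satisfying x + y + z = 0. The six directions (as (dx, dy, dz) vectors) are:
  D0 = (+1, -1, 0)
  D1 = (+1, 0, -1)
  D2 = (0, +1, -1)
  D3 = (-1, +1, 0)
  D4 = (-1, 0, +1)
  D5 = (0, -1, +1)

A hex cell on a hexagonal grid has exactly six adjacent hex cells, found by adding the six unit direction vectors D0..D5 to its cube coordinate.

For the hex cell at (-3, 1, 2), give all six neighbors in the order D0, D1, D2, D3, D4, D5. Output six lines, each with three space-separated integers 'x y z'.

Center: (-3, 1, 2). Add each direction:
  D0: (-3, 1, 2) + (1, -1, 0) = (-2, 0, 2)
  D1: (-3, 1, 2) + (1, 0, -1) = (-2, 1, 1)
  D2: (-3, 1, 2) + (0, 1, -1) = (-3, 2, 1)
  D3: (-3, 1, 2) + (-1, 1, 0) = (-4, 2, 2)
  D4: (-3, 1, 2) + (-1, 0, 1) = (-4, 1, 3)
  D5: (-3, 1, 2) + (0, -1, 1) = (-3, 0, 3)

Answer: -2 0 2
-2 1 1
-3 2 1
-4 2 2
-4 1 3
-3 0 3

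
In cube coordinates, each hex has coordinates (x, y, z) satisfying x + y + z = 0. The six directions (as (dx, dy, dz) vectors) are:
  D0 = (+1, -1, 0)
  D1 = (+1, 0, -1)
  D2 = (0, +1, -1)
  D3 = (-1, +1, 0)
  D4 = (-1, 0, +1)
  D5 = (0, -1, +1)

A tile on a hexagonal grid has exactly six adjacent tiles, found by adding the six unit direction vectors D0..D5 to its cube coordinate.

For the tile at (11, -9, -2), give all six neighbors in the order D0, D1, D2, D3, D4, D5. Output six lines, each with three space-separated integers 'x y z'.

Answer: 12 -10 -2
12 -9 -3
11 -8 -3
10 -8 -2
10 -9 -1
11 -10 -1

Derivation:
Center: (11, -9, -2). Add each direction:
  D0: (11, -9, -2) + (1, -1, 0) = (12, -10, -2)
  D1: (11, -9, -2) + (1, 0, -1) = (12, -9, -3)
  D2: (11, -9, -2) + (0, 1, -1) = (11, -8, -3)
  D3: (11, -9, -2) + (-1, 1, 0) = (10, -8, -2)
  D4: (11, -9, -2) + (-1, 0, 1) = (10, -9, -1)
  D5: (11, -9, -2) + (0, -1, 1) = (11, -10, -1)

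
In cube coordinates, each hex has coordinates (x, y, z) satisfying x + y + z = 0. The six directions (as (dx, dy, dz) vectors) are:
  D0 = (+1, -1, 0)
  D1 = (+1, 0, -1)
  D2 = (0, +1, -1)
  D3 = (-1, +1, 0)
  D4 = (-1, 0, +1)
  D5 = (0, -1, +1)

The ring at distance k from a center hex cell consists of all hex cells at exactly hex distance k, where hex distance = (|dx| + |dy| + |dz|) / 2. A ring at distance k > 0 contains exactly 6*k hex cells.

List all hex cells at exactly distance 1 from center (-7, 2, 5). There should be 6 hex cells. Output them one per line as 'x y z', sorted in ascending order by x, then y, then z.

Walk ring at distance 1 from (-7, 2, 5):
Start at center + D4*1 = (-8, 2, 6)
  hex 0: (-8, 2, 6)
  hex 1: (-7, 1, 6)
  hex 2: (-6, 1, 5)
  hex 3: (-6, 2, 4)
  hex 4: (-7, 3, 4)
  hex 5: (-8, 3, 5)
Sorted: 6 hexes.

Answer: -8 2 6
-8 3 5
-7 1 6
-7 3 4
-6 1 5
-6 2 4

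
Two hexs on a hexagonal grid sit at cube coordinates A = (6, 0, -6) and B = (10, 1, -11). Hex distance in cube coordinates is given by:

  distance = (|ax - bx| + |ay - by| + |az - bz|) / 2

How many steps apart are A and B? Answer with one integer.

Answer: 5

Derivation:
|ax - bx| = |6 - 10| = 4
|ay - by| = |0 - 1| = 1
|az - bz| = |-6 - (-11)| = 5
distance = (4 + 1 + 5) / 2 = 10 / 2 = 5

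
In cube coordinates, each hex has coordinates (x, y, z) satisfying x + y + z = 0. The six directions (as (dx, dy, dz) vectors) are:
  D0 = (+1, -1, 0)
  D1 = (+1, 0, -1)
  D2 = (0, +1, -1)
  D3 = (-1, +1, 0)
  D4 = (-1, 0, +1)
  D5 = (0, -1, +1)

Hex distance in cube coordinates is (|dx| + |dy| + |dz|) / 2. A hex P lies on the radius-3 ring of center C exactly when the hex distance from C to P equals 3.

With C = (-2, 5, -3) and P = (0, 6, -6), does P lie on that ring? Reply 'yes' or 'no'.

Answer: yes

Derivation:
|px - cx| = |0 - (-2)| = 2
|py - cy| = |6 - 5| = 1
|pz - cz| = |-6 - (-3)| = 3
distance = (2+1+3)/2 = 6/2 = 3
radius = 3; distance == radius -> yes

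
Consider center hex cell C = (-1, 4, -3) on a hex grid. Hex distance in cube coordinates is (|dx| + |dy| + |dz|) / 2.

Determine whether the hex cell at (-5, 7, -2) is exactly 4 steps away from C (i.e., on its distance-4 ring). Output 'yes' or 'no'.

|px - cx| = |-5 - (-1)| = 4
|py - cy| = |7 - 4| = 3
|pz - cz| = |-2 - (-3)| = 1
distance = (4+3+1)/2 = 8/2 = 4
radius = 4; distance == radius -> yes

Answer: yes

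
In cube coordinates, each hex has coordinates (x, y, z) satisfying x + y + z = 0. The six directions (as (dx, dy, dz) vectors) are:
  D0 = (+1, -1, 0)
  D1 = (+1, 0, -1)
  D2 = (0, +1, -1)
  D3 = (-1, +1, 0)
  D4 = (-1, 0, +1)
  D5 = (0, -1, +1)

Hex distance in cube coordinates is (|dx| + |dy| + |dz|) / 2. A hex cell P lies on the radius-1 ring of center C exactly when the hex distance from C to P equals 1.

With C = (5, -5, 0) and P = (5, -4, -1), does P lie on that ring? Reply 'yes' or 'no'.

|px - cx| = |5 - 5| = 0
|py - cy| = |-4 - (-5)| = 1
|pz - cz| = |-1 - 0| = 1
distance = (0+1+1)/2 = 2/2 = 1
radius = 1; distance == radius -> yes

Answer: yes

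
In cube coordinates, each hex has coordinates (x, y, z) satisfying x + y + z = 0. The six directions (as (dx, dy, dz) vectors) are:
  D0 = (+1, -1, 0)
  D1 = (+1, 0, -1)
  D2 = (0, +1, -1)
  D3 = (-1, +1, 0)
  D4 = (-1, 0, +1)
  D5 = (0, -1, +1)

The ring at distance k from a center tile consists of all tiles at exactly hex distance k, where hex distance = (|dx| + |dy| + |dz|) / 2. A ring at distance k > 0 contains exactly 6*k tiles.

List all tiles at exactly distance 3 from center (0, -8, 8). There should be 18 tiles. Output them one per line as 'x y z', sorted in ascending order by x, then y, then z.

Walk ring at distance 3 from (0, -8, 8):
Start at center + D4*3 = (-3, -8, 11)
  hex 0: (-3, -8, 11)
  hex 1: (-2, -9, 11)
  hex 2: (-1, -10, 11)
  hex 3: (0, -11, 11)
  hex 4: (1, -11, 10)
  hex 5: (2, -11, 9)
  hex 6: (3, -11, 8)
  hex 7: (3, -10, 7)
  hex 8: (3, -9, 6)
  hex 9: (3, -8, 5)
  hex 10: (2, -7, 5)
  hex 11: (1, -6, 5)
  hex 12: (0, -5, 5)
  hex 13: (-1, -5, 6)
  hex 14: (-2, -5, 7)
  hex 15: (-3, -5, 8)
  hex 16: (-3, -6, 9)
  hex 17: (-3, -7, 10)
Sorted: 18 hexes.

Answer: -3 -8 11
-3 -7 10
-3 -6 9
-3 -5 8
-2 -9 11
-2 -5 7
-1 -10 11
-1 -5 6
0 -11 11
0 -5 5
1 -11 10
1 -6 5
2 -11 9
2 -7 5
3 -11 8
3 -10 7
3 -9 6
3 -8 5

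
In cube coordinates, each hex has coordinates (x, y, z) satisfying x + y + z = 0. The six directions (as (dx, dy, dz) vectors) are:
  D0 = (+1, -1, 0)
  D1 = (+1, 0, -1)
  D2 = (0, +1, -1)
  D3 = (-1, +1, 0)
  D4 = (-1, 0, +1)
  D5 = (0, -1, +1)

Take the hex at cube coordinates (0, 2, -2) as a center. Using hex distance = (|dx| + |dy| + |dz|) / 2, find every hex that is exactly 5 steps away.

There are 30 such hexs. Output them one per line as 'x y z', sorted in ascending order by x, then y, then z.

Answer: -5 2 3
-5 3 2
-5 4 1
-5 5 0
-5 6 -1
-5 7 -2
-4 1 3
-4 7 -3
-3 0 3
-3 7 -4
-2 -1 3
-2 7 -5
-1 -2 3
-1 7 -6
0 -3 3
0 7 -7
1 -3 2
1 6 -7
2 -3 1
2 5 -7
3 -3 0
3 4 -7
4 -3 -1
4 3 -7
5 -3 -2
5 -2 -3
5 -1 -4
5 0 -5
5 1 -6
5 2 -7

Derivation:
Walk ring at distance 5 from (0, 2, -2):
Start at center + D4*5 = (-5, 2, 3)
  hex 0: (-5, 2, 3)
  hex 1: (-4, 1, 3)
  hex 2: (-3, 0, 3)
  hex 3: (-2, -1, 3)
  hex 4: (-1, -2, 3)
  hex 5: (0, -3, 3)
  hex 6: (1, -3, 2)
  hex 7: (2, -3, 1)
  hex 8: (3, -3, 0)
  hex 9: (4, -3, -1)
  hex 10: (5, -3, -2)
  hex 11: (5, -2, -3)
  hex 12: (5, -1, -4)
  hex 13: (5, 0, -5)
  hex 14: (5, 1, -6)
  hex 15: (5, 2, -7)
  hex 16: (4, 3, -7)
  hex 17: (3, 4, -7)
  hex 18: (2, 5, -7)
  hex 19: (1, 6, -7)
  hex 20: (0, 7, -7)
  hex 21: (-1, 7, -6)
  hex 22: (-2, 7, -5)
  hex 23: (-3, 7, -4)
  hex 24: (-4, 7, -3)
  hex 25: (-5, 7, -2)
  hex 26: (-5, 6, -1)
  hex 27: (-5, 5, 0)
  hex 28: (-5, 4, 1)
  hex 29: (-5, 3, 2)
Sorted: 30 hexes.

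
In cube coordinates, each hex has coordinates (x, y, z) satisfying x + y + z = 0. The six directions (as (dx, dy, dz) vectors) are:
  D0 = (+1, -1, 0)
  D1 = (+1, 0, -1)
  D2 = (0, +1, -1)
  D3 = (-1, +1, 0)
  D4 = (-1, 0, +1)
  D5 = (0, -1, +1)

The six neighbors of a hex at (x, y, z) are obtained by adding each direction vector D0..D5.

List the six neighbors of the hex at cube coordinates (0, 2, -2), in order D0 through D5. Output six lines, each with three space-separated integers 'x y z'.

Center: (0, 2, -2). Add each direction:
  D0: (0, 2, -2) + (1, -1, 0) = (1, 1, -2)
  D1: (0, 2, -2) + (1, 0, -1) = (1, 2, -3)
  D2: (0, 2, -2) + (0, 1, -1) = (0, 3, -3)
  D3: (0, 2, -2) + (-1, 1, 0) = (-1, 3, -2)
  D4: (0, 2, -2) + (-1, 0, 1) = (-1, 2, -1)
  D5: (0, 2, -2) + (0, -1, 1) = (0, 1, -1)

Answer: 1 1 -2
1 2 -3
0 3 -3
-1 3 -2
-1 2 -1
0 1 -1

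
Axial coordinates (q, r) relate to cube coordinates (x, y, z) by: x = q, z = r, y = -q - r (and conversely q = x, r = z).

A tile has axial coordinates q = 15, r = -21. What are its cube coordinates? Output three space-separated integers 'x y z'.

Answer: 15 6 -21

Derivation:
x = q = 15
z = r = -21
y = -x - z = -(15) - (-21) = 6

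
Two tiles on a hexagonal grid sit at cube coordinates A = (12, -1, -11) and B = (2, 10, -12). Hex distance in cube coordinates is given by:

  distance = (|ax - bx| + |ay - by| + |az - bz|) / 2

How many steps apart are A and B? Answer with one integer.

|ax - bx| = |12 - 2| = 10
|ay - by| = |-1 - 10| = 11
|az - bz| = |-11 - (-12)| = 1
distance = (10 + 11 + 1) / 2 = 22 / 2 = 11

Answer: 11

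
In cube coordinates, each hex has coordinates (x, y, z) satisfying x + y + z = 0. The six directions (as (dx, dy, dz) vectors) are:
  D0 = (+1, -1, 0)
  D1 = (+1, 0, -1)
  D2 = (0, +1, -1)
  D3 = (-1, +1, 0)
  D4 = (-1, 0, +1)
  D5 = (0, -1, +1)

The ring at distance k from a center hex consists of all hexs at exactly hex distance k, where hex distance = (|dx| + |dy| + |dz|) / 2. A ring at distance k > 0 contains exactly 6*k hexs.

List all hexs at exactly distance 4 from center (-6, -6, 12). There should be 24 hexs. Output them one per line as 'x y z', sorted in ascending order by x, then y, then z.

Answer: -10 -6 16
-10 -5 15
-10 -4 14
-10 -3 13
-10 -2 12
-9 -7 16
-9 -2 11
-8 -8 16
-8 -2 10
-7 -9 16
-7 -2 9
-6 -10 16
-6 -2 8
-5 -10 15
-5 -3 8
-4 -10 14
-4 -4 8
-3 -10 13
-3 -5 8
-2 -10 12
-2 -9 11
-2 -8 10
-2 -7 9
-2 -6 8

Derivation:
Walk ring at distance 4 from (-6, -6, 12):
Start at center + D4*4 = (-10, -6, 16)
  hex 0: (-10, -6, 16)
  hex 1: (-9, -7, 16)
  hex 2: (-8, -8, 16)
  hex 3: (-7, -9, 16)
  hex 4: (-6, -10, 16)
  hex 5: (-5, -10, 15)
  hex 6: (-4, -10, 14)
  hex 7: (-3, -10, 13)
  hex 8: (-2, -10, 12)
  hex 9: (-2, -9, 11)
  hex 10: (-2, -8, 10)
  hex 11: (-2, -7, 9)
  hex 12: (-2, -6, 8)
  hex 13: (-3, -5, 8)
  hex 14: (-4, -4, 8)
  hex 15: (-5, -3, 8)
  hex 16: (-6, -2, 8)
  hex 17: (-7, -2, 9)
  hex 18: (-8, -2, 10)
  hex 19: (-9, -2, 11)
  hex 20: (-10, -2, 12)
  hex 21: (-10, -3, 13)
  hex 22: (-10, -4, 14)
  hex 23: (-10, -5, 15)
Sorted: 24 hexes.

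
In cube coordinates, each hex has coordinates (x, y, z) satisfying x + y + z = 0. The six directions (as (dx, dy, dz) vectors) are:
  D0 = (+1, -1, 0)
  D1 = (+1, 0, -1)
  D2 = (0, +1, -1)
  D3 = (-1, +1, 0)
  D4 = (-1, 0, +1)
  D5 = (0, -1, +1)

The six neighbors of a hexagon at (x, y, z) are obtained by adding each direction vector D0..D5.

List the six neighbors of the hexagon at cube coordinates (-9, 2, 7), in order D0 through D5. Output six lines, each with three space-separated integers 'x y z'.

Answer: -8 1 7
-8 2 6
-9 3 6
-10 3 7
-10 2 8
-9 1 8

Derivation:
Center: (-9, 2, 7). Add each direction:
  D0: (-9, 2, 7) + (1, -1, 0) = (-8, 1, 7)
  D1: (-9, 2, 7) + (1, 0, -1) = (-8, 2, 6)
  D2: (-9, 2, 7) + (0, 1, -1) = (-9, 3, 6)
  D3: (-9, 2, 7) + (-1, 1, 0) = (-10, 3, 7)
  D4: (-9, 2, 7) + (-1, 0, 1) = (-10, 2, 8)
  D5: (-9, 2, 7) + (0, -1, 1) = (-9, 1, 8)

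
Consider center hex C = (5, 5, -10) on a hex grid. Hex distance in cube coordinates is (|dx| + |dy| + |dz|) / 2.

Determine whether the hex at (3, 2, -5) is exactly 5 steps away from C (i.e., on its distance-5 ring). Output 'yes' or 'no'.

Answer: yes

Derivation:
|px - cx| = |3 - 5| = 2
|py - cy| = |2 - 5| = 3
|pz - cz| = |-5 - (-10)| = 5
distance = (2+3+5)/2 = 10/2 = 5
radius = 5; distance == radius -> yes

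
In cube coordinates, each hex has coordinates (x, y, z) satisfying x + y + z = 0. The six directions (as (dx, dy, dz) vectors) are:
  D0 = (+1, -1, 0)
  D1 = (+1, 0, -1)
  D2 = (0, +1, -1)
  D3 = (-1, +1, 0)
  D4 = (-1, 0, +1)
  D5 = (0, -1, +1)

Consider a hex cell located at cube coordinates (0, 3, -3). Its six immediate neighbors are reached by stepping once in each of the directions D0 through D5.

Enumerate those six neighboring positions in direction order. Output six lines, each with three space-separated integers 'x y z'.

Center: (0, 3, -3). Add each direction:
  D0: (0, 3, -3) + (1, -1, 0) = (1, 2, -3)
  D1: (0, 3, -3) + (1, 0, -1) = (1, 3, -4)
  D2: (0, 3, -3) + (0, 1, -1) = (0, 4, -4)
  D3: (0, 3, -3) + (-1, 1, 0) = (-1, 4, -3)
  D4: (0, 3, -3) + (-1, 0, 1) = (-1, 3, -2)
  D5: (0, 3, -3) + (0, -1, 1) = (0, 2, -2)

Answer: 1 2 -3
1 3 -4
0 4 -4
-1 4 -3
-1 3 -2
0 2 -2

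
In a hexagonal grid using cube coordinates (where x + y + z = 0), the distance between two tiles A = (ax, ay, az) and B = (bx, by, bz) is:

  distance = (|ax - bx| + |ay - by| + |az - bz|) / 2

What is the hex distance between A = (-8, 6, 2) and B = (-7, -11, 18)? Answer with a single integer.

Answer: 17

Derivation:
|ax - bx| = |-8 - (-7)| = 1
|ay - by| = |6 - (-11)| = 17
|az - bz| = |2 - 18| = 16
distance = (1 + 17 + 16) / 2 = 34 / 2 = 17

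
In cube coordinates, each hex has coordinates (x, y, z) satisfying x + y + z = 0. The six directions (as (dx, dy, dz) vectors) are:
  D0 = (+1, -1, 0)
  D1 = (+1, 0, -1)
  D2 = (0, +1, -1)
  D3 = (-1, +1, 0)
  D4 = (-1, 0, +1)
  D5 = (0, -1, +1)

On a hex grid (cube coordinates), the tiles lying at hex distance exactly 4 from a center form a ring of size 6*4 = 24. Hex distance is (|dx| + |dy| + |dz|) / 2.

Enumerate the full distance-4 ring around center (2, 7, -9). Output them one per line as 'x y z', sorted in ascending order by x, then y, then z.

Answer: -2 7 -5
-2 8 -6
-2 9 -7
-2 10 -8
-2 11 -9
-1 6 -5
-1 11 -10
0 5 -5
0 11 -11
1 4 -5
1 11 -12
2 3 -5
2 11 -13
3 3 -6
3 10 -13
4 3 -7
4 9 -13
5 3 -8
5 8 -13
6 3 -9
6 4 -10
6 5 -11
6 6 -12
6 7 -13

Derivation:
Walk ring at distance 4 from (2, 7, -9):
Start at center + D4*4 = (-2, 7, -5)
  hex 0: (-2, 7, -5)
  hex 1: (-1, 6, -5)
  hex 2: (0, 5, -5)
  hex 3: (1, 4, -5)
  hex 4: (2, 3, -5)
  hex 5: (3, 3, -6)
  hex 6: (4, 3, -7)
  hex 7: (5, 3, -8)
  hex 8: (6, 3, -9)
  hex 9: (6, 4, -10)
  hex 10: (6, 5, -11)
  hex 11: (6, 6, -12)
  hex 12: (6, 7, -13)
  hex 13: (5, 8, -13)
  hex 14: (4, 9, -13)
  hex 15: (3, 10, -13)
  hex 16: (2, 11, -13)
  hex 17: (1, 11, -12)
  hex 18: (0, 11, -11)
  hex 19: (-1, 11, -10)
  hex 20: (-2, 11, -9)
  hex 21: (-2, 10, -8)
  hex 22: (-2, 9, -7)
  hex 23: (-2, 8, -6)
Sorted: 24 hexes.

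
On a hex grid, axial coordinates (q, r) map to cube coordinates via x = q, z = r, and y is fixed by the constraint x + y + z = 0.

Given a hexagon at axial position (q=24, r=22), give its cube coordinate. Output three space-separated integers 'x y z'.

Answer: 24 -46 22

Derivation:
x = q = 24
z = r = 22
y = -x - z = -(24) - (22) = -46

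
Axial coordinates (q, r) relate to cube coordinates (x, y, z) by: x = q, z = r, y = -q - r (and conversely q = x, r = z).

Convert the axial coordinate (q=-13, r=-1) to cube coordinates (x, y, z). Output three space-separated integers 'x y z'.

Answer: -13 14 -1

Derivation:
x = q = -13
z = r = -1
y = -x - z = -(-13) - (-1) = 14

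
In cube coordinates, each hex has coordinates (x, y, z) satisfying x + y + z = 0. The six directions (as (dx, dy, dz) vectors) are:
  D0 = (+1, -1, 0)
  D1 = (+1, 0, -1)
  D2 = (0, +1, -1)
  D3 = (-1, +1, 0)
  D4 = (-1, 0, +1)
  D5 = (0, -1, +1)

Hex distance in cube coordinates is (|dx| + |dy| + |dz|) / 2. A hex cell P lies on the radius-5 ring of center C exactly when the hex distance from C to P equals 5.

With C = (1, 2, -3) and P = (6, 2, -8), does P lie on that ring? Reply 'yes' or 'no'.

Answer: yes

Derivation:
|px - cx| = |6 - 1| = 5
|py - cy| = |2 - 2| = 0
|pz - cz| = |-8 - (-3)| = 5
distance = (5+0+5)/2 = 10/2 = 5
radius = 5; distance == radius -> yes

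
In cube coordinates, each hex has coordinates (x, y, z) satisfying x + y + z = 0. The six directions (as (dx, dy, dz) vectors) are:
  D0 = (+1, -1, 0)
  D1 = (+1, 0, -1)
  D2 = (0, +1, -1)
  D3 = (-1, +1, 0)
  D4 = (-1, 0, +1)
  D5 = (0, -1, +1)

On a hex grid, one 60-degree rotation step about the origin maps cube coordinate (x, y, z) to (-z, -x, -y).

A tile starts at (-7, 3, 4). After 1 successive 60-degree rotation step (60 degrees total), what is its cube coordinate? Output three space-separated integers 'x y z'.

Answer: -4 7 -3

Derivation:
Start: (-7, 3, 4)
Step 1: (-7, 3, 4) -> (-(4), -(-7), -(3)) = (-4, 7, -3)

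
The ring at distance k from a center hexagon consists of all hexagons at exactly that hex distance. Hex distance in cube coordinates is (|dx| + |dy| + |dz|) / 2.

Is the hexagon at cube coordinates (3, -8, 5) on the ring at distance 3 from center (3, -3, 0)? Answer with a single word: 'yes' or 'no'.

|px - cx| = |3 - 3| = 0
|py - cy| = |-8 - (-3)| = 5
|pz - cz| = |5 - 0| = 5
distance = (0+5+5)/2 = 10/2 = 5
radius = 3; distance != radius -> no

Answer: no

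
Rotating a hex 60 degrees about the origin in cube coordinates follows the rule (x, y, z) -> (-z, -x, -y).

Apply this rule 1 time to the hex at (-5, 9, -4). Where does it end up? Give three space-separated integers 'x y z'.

Answer: 4 5 -9

Derivation:
Start: (-5, 9, -4)
Step 1: (-5, 9, -4) -> (-(-4), -(-5), -(9)) = (4, 5, -9)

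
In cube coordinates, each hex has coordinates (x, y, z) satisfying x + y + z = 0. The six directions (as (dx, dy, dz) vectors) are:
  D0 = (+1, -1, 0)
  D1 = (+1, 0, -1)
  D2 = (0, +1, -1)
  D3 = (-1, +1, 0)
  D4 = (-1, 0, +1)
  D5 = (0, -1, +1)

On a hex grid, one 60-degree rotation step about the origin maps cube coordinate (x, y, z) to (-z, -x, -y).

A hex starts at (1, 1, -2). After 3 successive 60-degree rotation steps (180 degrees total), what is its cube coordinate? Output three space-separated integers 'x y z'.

Start: (1, 1, -2)
Step 1: (1, 1, -2) -> (-(-2), -(1), -(1)) = (2, -1, -1)
Step 2: (2, -1, -1) -> (-(-1), -(2), -(-1)) = (1, -2, 1)
Step 3: (1, -2, 1) -> (-(1), -(1), -(-2)) = (-1, -1, 2)

Answer: -1 -1 2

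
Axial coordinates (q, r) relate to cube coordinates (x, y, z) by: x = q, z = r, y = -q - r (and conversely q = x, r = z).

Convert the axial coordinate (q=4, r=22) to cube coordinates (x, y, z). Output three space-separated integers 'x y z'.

Answer: 4 -26 22

Derivation:
x = q = 4
z = r = 22
y = -x - z = -(4) - (22) = -26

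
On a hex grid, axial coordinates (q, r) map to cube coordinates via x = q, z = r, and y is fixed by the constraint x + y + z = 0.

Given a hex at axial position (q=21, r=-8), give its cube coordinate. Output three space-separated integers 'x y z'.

Answer: 21 -13 -8

Derivation:
x = q = 21
z = r = -8
y = -x - z = -(21) - (-8) = -13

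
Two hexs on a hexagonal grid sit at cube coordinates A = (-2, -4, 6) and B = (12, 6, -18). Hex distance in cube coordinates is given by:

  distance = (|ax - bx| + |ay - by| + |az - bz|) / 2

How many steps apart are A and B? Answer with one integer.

Answer: 24

Derivation:
|ax - bx| = |-2 - 12| = 14
|ay - by| = |-4 - 6| = 10
|az - bz| = |6 - (-18)| = 24
distance = (14 + 10 + 24) / 2 = 48 / 2 = 24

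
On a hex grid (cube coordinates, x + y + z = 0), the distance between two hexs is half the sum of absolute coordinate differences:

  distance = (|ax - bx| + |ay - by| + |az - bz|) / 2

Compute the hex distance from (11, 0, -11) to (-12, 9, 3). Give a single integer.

Answer: 23

Derivation:
|ax - bx| = |11 - (-12)| = 23
|ay - by| = |0 - 9| = 9
|az - bz| = |-11 - 3| = 14
distance = (23 + 9 + 14) / 2 = 46 / 2 = 23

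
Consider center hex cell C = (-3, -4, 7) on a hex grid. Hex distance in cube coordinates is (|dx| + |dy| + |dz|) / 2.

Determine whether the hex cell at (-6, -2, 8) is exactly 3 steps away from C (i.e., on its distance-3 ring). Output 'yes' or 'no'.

Answer: yes

Derivation:
|px - cx| = |-6 - (-3)| = 3
|py - cy| = |-2 - (-4)| = 2
|pz - cz| = |8 - 7| = 1
distance = (3+2+1)/2 = 6/2 = 3
radius = 3; distance == radius -> yes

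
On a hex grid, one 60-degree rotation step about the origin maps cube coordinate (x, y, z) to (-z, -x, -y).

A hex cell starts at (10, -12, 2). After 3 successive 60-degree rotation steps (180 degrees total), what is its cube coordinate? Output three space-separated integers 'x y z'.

Start: (10, -12, 2)
Step 1: (10, -12, 2) -> (-(2), -(10), -(-12)) = (-2, -10, 12)
Step 2: (-2, -10, 12) -> (-(12), -(-2), -(-10)) = (-12, 2, 10)
Step 3: (-12, 2, 10) -> (-(10), -(-12), -(2)) = (-10, 12, -2)

Answer: -10 12 -2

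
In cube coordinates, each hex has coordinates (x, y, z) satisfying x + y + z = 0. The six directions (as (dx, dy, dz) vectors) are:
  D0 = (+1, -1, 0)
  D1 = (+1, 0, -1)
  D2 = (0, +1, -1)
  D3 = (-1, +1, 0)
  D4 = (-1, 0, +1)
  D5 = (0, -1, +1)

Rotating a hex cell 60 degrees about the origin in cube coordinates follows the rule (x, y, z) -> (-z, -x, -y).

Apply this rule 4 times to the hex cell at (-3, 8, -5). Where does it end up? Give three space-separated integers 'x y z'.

Start: (-3, 8, -5)
Step 1: (-3, 8, -5) -> (-(-5), -(-3), -(8)) = (5, 3, -8)
Step 2: (5, 3, -8) -> (-(-8), -(5), -(3)) = (8, -5, -3)
Step 3: (8, -5, -3) -> (-(-3), -(8), -(-5)) = (3, -8, 5)
Step 4: (3, -8, 5) -> (-(5), -(3), -(-8)) = (-5, -3, 8)

Answer: -5 -3 8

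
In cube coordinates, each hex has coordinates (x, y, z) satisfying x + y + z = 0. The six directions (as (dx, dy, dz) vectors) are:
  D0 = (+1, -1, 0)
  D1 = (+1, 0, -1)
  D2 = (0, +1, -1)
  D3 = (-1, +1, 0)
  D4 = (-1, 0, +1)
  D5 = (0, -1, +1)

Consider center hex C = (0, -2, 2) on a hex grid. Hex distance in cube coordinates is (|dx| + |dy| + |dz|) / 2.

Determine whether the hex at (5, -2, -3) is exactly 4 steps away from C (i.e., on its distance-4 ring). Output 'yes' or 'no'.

Answer: no

Derivation:
|px - cx| = |5 - 0| = 5
|py - cy| = |-2 - (-2)| = 0
|pz - cz| = |-3 - 2| = 5
distance = (5+0+5)/2 = 10/2 = 5
radius = 4; distance != radius -> no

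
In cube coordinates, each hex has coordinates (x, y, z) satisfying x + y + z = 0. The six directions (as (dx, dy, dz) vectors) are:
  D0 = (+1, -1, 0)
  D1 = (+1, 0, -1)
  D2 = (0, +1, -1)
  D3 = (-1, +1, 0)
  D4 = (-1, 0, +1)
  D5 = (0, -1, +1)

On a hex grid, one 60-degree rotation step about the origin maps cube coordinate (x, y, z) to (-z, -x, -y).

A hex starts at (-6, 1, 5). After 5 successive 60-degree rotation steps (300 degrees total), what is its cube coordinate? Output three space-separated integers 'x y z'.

Answer: -1 -5 6

Derivation:
Start: (-6, 1, 5)
Step 1: (-6, 1, 5) -> (-(5), -(-6), -(1)) = (-5, 6, -1)
Step 2: (-5, 6, -1) -> (-(-1), -(-5), -(6)) = (1, 5, -6)
Step 3: (1, 5, -6) -> (-(-6), -(1), -(5)) = (6, -1, -5)
Step 4: (6, -1, -5) -> (-(-5), -(6), -(-1)) = (5, -6, 1)
Step 5: (5, -6, 1) -> (-(1), -(5), -(-6)) = (-1, -5, 6)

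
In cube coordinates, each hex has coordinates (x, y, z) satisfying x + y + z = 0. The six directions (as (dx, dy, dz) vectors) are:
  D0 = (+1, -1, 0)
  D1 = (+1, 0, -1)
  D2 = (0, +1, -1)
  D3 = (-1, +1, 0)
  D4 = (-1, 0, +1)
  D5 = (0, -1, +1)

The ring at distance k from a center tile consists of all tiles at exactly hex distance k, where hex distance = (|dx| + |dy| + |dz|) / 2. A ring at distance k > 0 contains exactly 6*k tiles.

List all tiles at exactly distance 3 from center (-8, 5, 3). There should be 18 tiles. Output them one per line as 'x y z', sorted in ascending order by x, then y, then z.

Answer: -11 5 6
-11 6 5
-11 7 4
-11 8 3
-10 4 6
-10 8 2
-9 3 6
-9 8 1
-8 2 6
-8 8 0
-7 2 5
-7 7 0
-6 2 4
-6 6 0
-5 2 3
-5 3 2
-5 4 1
-5 5 0

Derivation:
Walk ring at distance 3 from (-8, 5, 3):
Start at center + D4*3 = (-11, 5, 6)
  hex 0: (-11, 5, 6)
  hex 1: (-10, 4, 6)
  hex 2: (-9, 3, 6)
  hex 3: (-8, 2, 6)
  hex 4: (-7, 2, 5)
  hex 5: (-6, 2, 4)
  hex 6: (-5, 2, 3)
  hex 7: (-5, 3, 2)
  hex 8: (-5, 4, 1)
  hex 9: (-5, 5, 0)
  hex 10: (-6, 6, 0)
  hex 11: (-7, 7, 0)
  hex 12: (-8, 8, 0)
  hex 13: (-9, 8, 1)
  hex 14: (-10, 8, 2)
  hex 15: (-11, 8, 3)
  hex 16: (-11, 7, 4)
  hex 17: (-11, 6, 5)
Sorted: 18 hexes.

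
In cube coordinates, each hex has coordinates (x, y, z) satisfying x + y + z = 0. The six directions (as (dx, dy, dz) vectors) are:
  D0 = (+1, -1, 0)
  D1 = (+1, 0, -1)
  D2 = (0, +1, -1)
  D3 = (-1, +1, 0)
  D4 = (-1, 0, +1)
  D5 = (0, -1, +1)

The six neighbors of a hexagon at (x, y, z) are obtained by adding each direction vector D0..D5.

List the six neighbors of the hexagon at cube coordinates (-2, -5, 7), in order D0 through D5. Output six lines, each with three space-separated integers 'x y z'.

Center: (-2, -5, 7). Add each direction:
  D0: (-2, -5, 7) + (1, -1, 0) = (-1, -6, 7)
  D1: (-2, -5, 7) + (1, 0, -1) = (-1, -5, 6)
  D2: (-2, -5, 7) + (0, 1, -1) = (-2, -4, 6)
  D3: (-2, -5, 7) + (-1, 1, 0) = (-3, -4, 7)
  D4: (-2, -5, 7) + (-1, 0, 1) = (-3, -5, 8)
  D5: (-2, -5, 7) + (0, -1, 1) = (-2, -6, 8)

Answer: -1 -6 7
-1 -5 6
-2 -4 6
-3 -4 7
-3 -5 8
-2 -6 8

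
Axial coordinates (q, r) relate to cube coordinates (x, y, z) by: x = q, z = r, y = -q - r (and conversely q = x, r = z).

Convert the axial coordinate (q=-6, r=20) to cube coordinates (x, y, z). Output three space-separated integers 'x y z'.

x = q = -6
z = r = 20
y = -x - z = -(-6) - (20) = -14

Answer: -6 -14 20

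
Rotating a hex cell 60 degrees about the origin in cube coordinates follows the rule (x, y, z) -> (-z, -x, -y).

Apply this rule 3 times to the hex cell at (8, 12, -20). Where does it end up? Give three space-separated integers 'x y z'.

Start: (8, 12, -20)
Step 1: (8, 12, -20) -> (-(-20), -(8), -(12)) = (20, -8, -12)
Step 2: (20, -8, -12) -> (-(-12), -(20), -(-8)) = (12, -20, 8)
Step 3: (12, -20, 8) -> (-(8), -(12), -(-20)) = (-8, -12, 20)

Answer: -8 -12 20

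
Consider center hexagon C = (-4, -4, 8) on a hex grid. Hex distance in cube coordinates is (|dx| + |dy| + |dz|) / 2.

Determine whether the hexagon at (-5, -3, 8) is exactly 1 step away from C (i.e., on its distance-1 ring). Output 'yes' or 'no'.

Answer: yes

Derivation:
|px - cx| = |-5 - (-4)| = 1
|py - cy| = |-3 - (-4)| = 1
|pz - cz| = |8 - 8| = 0
distance = (1+1+0)/2 = 2/2 = 1
radius = 1; distance == radius -> yes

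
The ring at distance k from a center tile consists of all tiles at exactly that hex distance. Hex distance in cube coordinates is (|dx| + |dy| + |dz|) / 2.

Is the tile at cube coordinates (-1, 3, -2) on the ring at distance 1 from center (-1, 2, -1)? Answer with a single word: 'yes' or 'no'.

Answer: yes

Derivation:
|px - cx| = |-1 - (-1)| = 0
|py - cy| = |3 - 2| = 1
|pz - cz| = |-2 - (-1)| = 1
distance = (0+1+1)/2 = 2/2 = 1
radius = 1; distance == radius -> yes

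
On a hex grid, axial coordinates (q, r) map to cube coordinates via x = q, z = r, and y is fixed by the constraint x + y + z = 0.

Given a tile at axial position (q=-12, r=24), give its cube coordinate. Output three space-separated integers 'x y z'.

Answer: -12 -12 24

Derivation:
x = q = -12
z = r = 24
y = -x - z = -(-12) - (24) = -12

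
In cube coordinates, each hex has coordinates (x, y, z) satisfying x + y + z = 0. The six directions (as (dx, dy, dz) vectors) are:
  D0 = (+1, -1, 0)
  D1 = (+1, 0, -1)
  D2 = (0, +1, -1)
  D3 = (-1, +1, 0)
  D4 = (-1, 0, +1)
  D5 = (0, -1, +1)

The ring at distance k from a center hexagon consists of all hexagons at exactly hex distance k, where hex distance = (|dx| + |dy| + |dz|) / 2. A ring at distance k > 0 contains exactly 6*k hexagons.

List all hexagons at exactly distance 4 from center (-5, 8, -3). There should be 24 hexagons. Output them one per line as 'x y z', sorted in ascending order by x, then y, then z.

Walk ring at distance 4 from (-5, 8, -3):
Start at center + D4*4 = (-9, 8, 1)
  hex 0: (-9, 8, 1)
  hex 1: (-8, 7, 1)
  hex 2: (-7, 6, 1)
  hex 3: (-6, 5, 1)
  hex 4: (-5, 4, 1)
  hex 5: (-4, 4, 0)
  hex 6: (-3, 4, -1)
  hex 7: (-2, 4, -2)
  hex 8: (-1, 4, -3)
  hex 9: (-1, 5, -4)
  hex 10: (-1, 6, -5)
  hex 11: (-1, 7, -6)
  hex 12: (-1, 8, -7)
  hex 13: (-2, 9, -7)
  hex 14: (-3, 10, -7)
  hex 15: (-4, 11, -7)
  hex 16: (-5, 12, -7)
  hex 17: (-6, 12, -6)
  hex 18: (-7, 12, -5)
  hex 19: (-8, 12, -4)
  hex 20: (-9, 12, -3)
  hex 21: (-9, 11, -2)
  hex 22: (-9, 10, -1)
  hex 23: (-9, 9, 0)
Sorted: 24 hexes.

Answer: -9 8 1
-9 9 0
-9 10 -1
-9 11 -2
-9 12 -3
-8 7 1
-8 12 -4
-7 6 1
-7 12 -5
-6 5 1
-6 12 -6
-5 4 1
-5 12 -7
-4 4 0
-4 11 -7
-3 4 -1
-3 10 -7
-2 4 -2
-2 9 -7
-1 4 -3
-1 5 -4
-1 6 -5
-1 7 -6
-1 8 -7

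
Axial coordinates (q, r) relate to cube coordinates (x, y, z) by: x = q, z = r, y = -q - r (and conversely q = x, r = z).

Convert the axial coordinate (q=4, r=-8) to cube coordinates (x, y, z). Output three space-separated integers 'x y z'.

Answer: 4 4 -8

Derivation:
x = q = 4
z = r = -8
y = -x - z = -(4) - (-8) = 4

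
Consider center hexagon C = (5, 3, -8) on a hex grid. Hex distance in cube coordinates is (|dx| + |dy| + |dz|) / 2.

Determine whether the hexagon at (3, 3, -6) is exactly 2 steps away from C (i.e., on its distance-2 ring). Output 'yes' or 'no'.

Answer: yes

Derivation:
|px - cx| = |3 - 5| = 2
|py - cy| = |3 - 3| = 0
|pz - cz| = |-6 - (-8)| = 2
distance = (2+0+2)/2 = 4/2 = 2
radius = 2; distance == radius -> yes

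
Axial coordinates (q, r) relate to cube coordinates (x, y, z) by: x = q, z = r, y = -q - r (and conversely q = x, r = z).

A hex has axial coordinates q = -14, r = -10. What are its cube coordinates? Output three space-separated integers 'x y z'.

x = q = -14
z = r = -10
y = -x - z = -(-14) - (-10) = 24

Answer: -14 24 -10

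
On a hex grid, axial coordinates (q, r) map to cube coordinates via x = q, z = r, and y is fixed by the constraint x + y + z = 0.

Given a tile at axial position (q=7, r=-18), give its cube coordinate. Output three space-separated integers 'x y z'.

Answer: 7 11 -18

Derivation:
x = q = 7
z = r = -18
y = -x - z = -(7) - (-18) = 11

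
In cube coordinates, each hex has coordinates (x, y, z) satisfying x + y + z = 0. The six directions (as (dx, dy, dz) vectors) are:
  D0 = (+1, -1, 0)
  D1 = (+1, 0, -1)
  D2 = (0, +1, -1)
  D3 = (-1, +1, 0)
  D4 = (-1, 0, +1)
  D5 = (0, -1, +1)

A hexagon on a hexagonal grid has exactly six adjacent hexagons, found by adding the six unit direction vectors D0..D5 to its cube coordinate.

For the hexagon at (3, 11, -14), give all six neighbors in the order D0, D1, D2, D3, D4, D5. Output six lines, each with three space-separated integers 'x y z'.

Center: (3, 11, -14). Add each direction:
  D0: (3, 11, -14) + (1, -1, 0) = (4, 10, -14)
  D1: (3, 11, -14) + (1, 0, -1) = (4, 11, -15)
  D2: (3, 11, -14) + (0, 1, -1) = (3, 12, -15)
  D3: (3, 11, -14) + (-1, 1, 0) = (2, 12, -14)
  D4: (3, 11, -14) + (-1, 0, 1) = (2, 11, -13)
  D5: (3, 11, -14) + (0, -1, 1) = (3, 10, -13)

Answer: 4 10 -14
4 11 -15
3 12 -15
2 12 -14
2 11 -13
3 10 -13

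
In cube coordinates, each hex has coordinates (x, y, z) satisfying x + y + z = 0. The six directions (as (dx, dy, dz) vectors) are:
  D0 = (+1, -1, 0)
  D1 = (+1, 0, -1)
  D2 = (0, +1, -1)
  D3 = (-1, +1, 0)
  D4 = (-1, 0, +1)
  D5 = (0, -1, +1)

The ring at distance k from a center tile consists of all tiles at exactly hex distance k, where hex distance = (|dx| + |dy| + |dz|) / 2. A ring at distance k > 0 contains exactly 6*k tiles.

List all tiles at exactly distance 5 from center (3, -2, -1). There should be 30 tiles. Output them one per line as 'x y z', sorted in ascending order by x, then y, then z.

Answer: -2 -2 4
-2 -1 3
-2 0 2
-2 1 1
-2 2 0
-2 3 -1
-1 -3 4
-1 3 -2
0 -4 4
0 3 -3
1 -5 4
1 3 -4
2 -6 4
2 3 -5
3 -7 4
3 3 -6
4 -7 3
4 2 -6
5 -7 2
5 1 -6
6 -7 1
6 0 -6
7 -7 0
7 -1 -6
8 -7 -1
8 -6 -2
8 -5 -3
8 -4 -4
8 -3 -5
8 -2 -6

Derivation:
Walk ring at distance 5 from (3, -2, -1):
Start at center + D4*5 = (-2, -2, 4)
  hex 0: (-2, -2, 4)
  hex 1: (-1, -3, 4)
  hex 2: (0, -4, 4)
  hex 3: (1, -5, 4)
  hex 4: (2, -6, 4)
  hex 5: (3, -7, 4)
  hex 6: (4, -7, 3)
  hex 7: (5, -7, 2)
  hex 8: (6, -7, 1)
  hex 9: (7, -7, 0)
  hex 10: (8, -7, -1)
  hex 11: (8, -6, -2)
  hex 12: (8, -5, -3)
  hex 13: (8, -4, -4)
  hex 14: (8, -3, -5)
  hex 15: (8, -2, -6)
  hex 16: (7, -1, -6)
  hex 17: (6, 0, -6)
  hex 18: (5, 1, -6)
  hex 19: (4, 2, -6)
  hex 20: (3, 3, -6)
  hex 21: (2, 3, -5)
  hex 22: (1, 3, -4)
  hex 23: (0, 3, -3)
  hex 24: (-1, 3, -2)
  hex 25: (-2, 3, -1)
  hex 26: (-2, 2, 0)
  hex 27: (-2, 1, 1)
  hex 28: (-2, 0, 2)
  hex 29: (-2, -1, 3)
Sorted: 30 hexes.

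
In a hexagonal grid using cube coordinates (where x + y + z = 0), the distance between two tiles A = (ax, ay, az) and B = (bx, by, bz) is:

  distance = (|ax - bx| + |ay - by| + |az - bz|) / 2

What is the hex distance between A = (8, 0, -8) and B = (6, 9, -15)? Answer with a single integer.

|ax - bx| = |8 - 6| = 2
|ay - by| = |0 - 9| = 9
|az - bz| = |-8 - (-15)| = 7
distance = (2 + 9 + 7) / 2 = 18 / 2 = 9

Answer: 9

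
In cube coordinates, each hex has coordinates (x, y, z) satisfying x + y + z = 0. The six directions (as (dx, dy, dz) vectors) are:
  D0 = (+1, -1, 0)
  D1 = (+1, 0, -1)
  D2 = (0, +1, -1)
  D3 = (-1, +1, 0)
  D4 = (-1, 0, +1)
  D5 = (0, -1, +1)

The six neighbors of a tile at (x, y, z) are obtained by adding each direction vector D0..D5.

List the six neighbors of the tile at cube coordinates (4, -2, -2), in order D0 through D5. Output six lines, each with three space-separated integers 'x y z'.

Center: (4, -2, -2). Add each direction:
  D0: (4, -2, -2) + (1, -1, 0) = (5, -3, -2)
  D1: (4, -2, -2) + (1, 0, -1) = (5, -2, -3)
  D2: (4, -2, -2) + (0, 1, -1) = (4, -1, -3)
  D3: (4, -2, -2) + (-1, 1, 0) = (3, -1, -2)
  D4: (4, -2, -2) + (-1, 0, 1) = (3, -2, -1)
  D5: (4, -2, -2) + (0, -1, 1) = (4, -3, -1)

Answer: 5 -3 -2
5 -2 -3
4 -1 -3
3 -1 -2
3 -2 -1
4 -3 -1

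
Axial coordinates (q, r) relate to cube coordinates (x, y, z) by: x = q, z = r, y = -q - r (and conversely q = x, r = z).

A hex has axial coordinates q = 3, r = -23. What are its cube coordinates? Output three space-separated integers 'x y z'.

Answer: 3 20 -23

Derivation:
x = q = 3
z = r = -23
y = -x - z = -(3) - (-23) = 20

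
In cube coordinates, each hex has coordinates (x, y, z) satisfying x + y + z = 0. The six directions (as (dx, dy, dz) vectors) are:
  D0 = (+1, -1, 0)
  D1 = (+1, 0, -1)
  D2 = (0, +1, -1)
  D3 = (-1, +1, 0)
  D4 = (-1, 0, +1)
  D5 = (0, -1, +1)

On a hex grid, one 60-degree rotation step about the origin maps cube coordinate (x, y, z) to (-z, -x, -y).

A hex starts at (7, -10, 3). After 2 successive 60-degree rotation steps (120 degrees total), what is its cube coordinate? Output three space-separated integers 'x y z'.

Start: (7, -10, 3)
Step 1: (7, -10, 3) -> (-(3), -(7), -(-10)) = (-3, -7, 10)
Step 2: (-3, -7, 10) -> (-(10), -(-3), -(-7)) = (-10, 3, 7)

Answer: -10 3 7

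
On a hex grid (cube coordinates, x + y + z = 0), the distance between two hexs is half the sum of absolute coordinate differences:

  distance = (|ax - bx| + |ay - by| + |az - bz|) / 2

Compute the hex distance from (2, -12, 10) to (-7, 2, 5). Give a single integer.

|ax - bx| = |2 - (-7)| = 9
|ay - by| = |-12 - 2| = 14
|az - bz| = |10 - 5| = 5
distance = (9 + 14 + 5) / 2 = 28 / 2 = 14

Answer: 14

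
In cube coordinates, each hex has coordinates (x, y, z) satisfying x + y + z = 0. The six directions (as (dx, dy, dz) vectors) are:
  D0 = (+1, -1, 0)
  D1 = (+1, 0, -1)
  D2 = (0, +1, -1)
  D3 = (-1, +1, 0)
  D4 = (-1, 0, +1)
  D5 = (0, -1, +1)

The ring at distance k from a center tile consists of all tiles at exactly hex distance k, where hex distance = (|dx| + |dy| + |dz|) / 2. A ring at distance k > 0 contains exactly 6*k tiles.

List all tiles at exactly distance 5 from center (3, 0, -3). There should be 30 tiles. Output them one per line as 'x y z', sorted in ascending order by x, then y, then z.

Answer: -2 0 2
-2 1 1
-2 2 0
-2 3 -1
-2 4 -2
-2 5 -3
-1 -1 2
-1 5 -4
0 -2 2
0 5 -5
1 -3 2
1 5 -6
2 -4 2
2 5 -7
3 -5 2
3 5 -8
4 -5 1
4 4 -8
5 -5 0
5 3 -8
6 -5 -1
6 2 -8
7 -5 -2
7 1 -8
8 -5 -3
8 -4 -4
8 -3 -5
8 -2 -6
8 -1 -7
8 0 -8

Derivation:
Walk ring at distance 5 from (3, 0, -3):
Start at center + D4*5 = (-2, 0, 2)
  hex 0: (-2, 0, 2)
  hex 1: (-1, -1, 2)
  hex 2: (0, -2, 2)
  hex 3: (1, -3, 2)
  hex 4: (2, -4, 2)
  hex 5: (3, -5, 2)
  hex 6: (4, -5, 1)
  hex 7: (5, -5, 0)
  hex 8: (6, -5, -1)
  hex 9: (7, -5, -2)
  hex 10: (8, -5, -3)
  hex 11: (8, -4, -4)
  hex 12: (8, -3, -5)
  hex 13: (8, -2, -6)
  hex 14: (8, -1, -7)
  hex 15: (8, 0, -8)
  hex 16: (7, 1, -8)
  hex 17: (6, 2, -8)
  hex 18: (5, 3, -8)
  hex 19: (4, 4, -8)
  hex 20: (3, 5, -8)
  hex 21: (2, 5, -7)
  hex 22: (1, 5, -6)
  hex 23: (0, 5, -5)
  hex 24: (-1, 5, -4)
  hex 25: (-2, 5, -3)
  hex 26: (-2, 4, -2)
  hex 27: (-2, 3, -1)
  hex 28: (-2, 2, 0)
  hex 29: (-2, 1, 1)
Sorted: 30 hexes.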